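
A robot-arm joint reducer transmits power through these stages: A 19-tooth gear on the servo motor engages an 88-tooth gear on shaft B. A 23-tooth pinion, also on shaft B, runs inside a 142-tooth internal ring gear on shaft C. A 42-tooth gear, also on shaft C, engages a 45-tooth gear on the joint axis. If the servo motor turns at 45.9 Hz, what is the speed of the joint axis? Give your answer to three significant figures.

the servo motor → shaft B (gear mesh, 88/19): 45.9 ÷ 4.6316 = 9.9102 Hz
shaft B → shaft C (internal gear, 142/23): 9.9102 ÷ 6.1739 = 1.6052 Hz
shaft C → the joint axis (gear mesh, 45/42): 1.6052 ÷ 1.0714 = 1.4982 Hz

1.50 Hz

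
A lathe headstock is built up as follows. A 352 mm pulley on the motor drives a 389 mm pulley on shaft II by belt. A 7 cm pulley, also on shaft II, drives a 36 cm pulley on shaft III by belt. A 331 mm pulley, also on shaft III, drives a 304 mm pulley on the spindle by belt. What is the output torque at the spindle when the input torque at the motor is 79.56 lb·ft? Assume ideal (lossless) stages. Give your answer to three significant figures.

415 lb·ft

Belt: ratio = 389/352 = 1.1051; torque at shaft II = 79.56 × 1.1051 = 87.923 lb·ft.
Belt: ratio = 36/7 = 5.1429; torque at shaft III = 87.923 × 5.1429 = 452.17 lb·ft.
Belt: ratio = 304/331 = 0.91843; torque at the spindle = 452.17 × 0.91843 = 415.29 lb·ft.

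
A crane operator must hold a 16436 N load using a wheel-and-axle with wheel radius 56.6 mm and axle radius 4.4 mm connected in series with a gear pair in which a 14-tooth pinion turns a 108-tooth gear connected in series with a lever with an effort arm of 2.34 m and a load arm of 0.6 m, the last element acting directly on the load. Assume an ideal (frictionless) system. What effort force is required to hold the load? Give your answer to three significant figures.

42.5 N

Wheel-and-axle MA = R/r = 56.6/4.4 = 12.864.
Gear pair MA = 108/14 = 7.7143.
Lever MA = effort arm / load arm = 2.34/0.6 = 3.9.
Combined ideal MA = 12.864 × 7.7143 × 3.9 = 387.01.
Effort = load / MA = 16436 / 387.01 = 42.469 N.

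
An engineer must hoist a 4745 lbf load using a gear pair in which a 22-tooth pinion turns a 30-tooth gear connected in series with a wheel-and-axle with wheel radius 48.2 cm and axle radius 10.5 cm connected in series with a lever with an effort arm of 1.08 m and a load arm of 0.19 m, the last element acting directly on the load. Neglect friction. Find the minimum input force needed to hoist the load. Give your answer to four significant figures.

133.4 lbf

Gear pair MA = 30/22 = 1.3636.
Wheel-and-axle MA = R/r = 48.2/10.5 = 4.5905.
Lever MA = effort arm / load arm = 1.08/0.19 = 5.6842.
Combined ideal MA = 1.3636 × 4.5905 × 5.6842 = 35.582.
Effort = load / MA = 4745 / 35.582 = 133.36 lbf.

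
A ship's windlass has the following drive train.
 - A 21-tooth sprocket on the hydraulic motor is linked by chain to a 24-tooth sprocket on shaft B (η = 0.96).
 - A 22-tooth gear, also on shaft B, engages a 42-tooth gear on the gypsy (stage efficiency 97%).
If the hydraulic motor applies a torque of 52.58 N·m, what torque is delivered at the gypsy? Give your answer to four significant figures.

106.8 N·m

chain 24/21 = 1.1429 → τ = 52.58·1.1429·0.96 = 57.688 N·m
gear mesh 42/22 = 1.9091 → τ = 57.688·1.9091·0.97 = 106.83 N·m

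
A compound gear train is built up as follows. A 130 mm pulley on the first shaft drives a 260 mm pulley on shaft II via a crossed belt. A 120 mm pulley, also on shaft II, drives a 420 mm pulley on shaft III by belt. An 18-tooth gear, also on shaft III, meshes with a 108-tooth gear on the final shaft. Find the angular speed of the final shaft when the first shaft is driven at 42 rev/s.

1 rev/s

the first shaft → shaft II (belt, 260/130): 42 ÷ 2 = 21 rev/s
shaft II → shaft III (belt, 420/120): 21 ÷ 3.5 = 6 rev/s
shaft III → the final shaft (gear mesh, 108/18): 6 ÷ 6 = 1 rev/s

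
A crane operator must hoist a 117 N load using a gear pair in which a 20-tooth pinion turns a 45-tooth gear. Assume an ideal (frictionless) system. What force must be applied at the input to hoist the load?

Gear pair MA = 45/20 = 2.25.
Effort = load / MA = 117 / 2.25 = 52 N.

52 N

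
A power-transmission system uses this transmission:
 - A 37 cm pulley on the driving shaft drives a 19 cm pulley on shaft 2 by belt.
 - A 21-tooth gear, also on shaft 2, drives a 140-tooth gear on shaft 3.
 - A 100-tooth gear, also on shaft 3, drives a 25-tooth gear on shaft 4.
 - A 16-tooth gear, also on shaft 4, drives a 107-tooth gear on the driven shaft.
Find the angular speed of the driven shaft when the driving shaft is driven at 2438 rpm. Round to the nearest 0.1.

426.0 rpm

the driving shaft → shaft 2 (belt, 19/37): 2438 ÷ 0.51351 = 4747.7 rpm
shaft 2 → shaft 3 (gear mesh, 140/21): 4747.7 ÷ 6.6667 = 712.15 rpm
shaft 3 → shaft 4 (gear mesh, 25/100): 712.15 ÷ 0.25 = 2848.6 rpm
shaft 4 → the driven shaft (gear mesh, 107/16): 2848.6 ÷ 6.6875 = 425.96 rpm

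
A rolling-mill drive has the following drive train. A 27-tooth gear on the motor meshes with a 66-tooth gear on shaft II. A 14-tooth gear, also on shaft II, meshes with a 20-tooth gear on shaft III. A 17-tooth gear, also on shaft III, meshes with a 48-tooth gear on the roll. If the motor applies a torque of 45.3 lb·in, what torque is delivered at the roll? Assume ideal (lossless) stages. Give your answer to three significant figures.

Gear mesh: ratio = 66/27 = 2.4444; torque at shaft II = 45.3 × 2.4444 = 110.73 lb·in.
Gear mesh: ratio = 20/14 = 1.4286; torque at shaft III = 110.73 × 1.4286 = 158.19 lb·in.
Gear mesh: ratio = 48/17 = 2.8235; torque at the roll = 158.19 × 2.8235 = 446.66 lb·in.

447 lb·in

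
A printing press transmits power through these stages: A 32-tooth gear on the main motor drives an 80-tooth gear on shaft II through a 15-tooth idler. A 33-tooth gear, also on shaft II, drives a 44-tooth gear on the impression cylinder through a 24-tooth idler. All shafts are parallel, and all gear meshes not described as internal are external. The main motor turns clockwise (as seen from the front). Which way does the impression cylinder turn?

clockwise

the main motor → shaft II: driver → idler → driven is 2 external meshes, 2 reversals → CW.
shaft II → the impression cylinder: driver → idler → driven is 2 external meshes, 2 reversals → CW.
4 reversals in total — an even number — so the impression cylinder turns the same way as the main motor.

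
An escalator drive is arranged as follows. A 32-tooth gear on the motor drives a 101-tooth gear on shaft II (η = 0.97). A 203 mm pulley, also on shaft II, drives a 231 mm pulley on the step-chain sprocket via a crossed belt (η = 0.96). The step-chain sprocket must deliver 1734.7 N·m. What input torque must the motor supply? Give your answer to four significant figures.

Overall ratio R = 3.1562 × 1.1379 = 3.5916; overall efficiency η = 0.97 × 0.96 = 0.9312.
Input torque = output torque / (R × η) = 1734.7 / (3.5916 × 0.9312) = 518.67 N·m.

518.7 N·m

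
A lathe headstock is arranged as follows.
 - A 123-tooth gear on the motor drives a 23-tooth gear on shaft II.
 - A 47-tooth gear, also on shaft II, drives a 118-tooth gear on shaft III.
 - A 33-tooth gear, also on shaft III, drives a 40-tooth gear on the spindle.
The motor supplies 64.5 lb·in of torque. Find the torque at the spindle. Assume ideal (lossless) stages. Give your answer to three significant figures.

36.7 lb·in

gear mesh 23/123 = 0.18699 → τ = 64.5·0.18699 = 12.061 lb·in
gear mesh 118/47 = 2.5106 → τ = 12.061·2.5106 = 30.281 lb·in
gear mesh 40/33 = 1.2121 → τ = 30.281·1.2121 = 36.704 lb·in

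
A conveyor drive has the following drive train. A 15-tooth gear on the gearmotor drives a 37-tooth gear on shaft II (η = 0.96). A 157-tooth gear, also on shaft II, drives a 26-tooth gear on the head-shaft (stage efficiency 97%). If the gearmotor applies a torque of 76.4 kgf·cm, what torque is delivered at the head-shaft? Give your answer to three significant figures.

After the gear mesh (37/15): 76.4 × 2.4667 × 0.96 = 180.92 kgf·cm
After the gear mesh (26/157): 180.92 × 0.16561 × 0.97 = 29.062 kgf·cm

29.1 kgf·cm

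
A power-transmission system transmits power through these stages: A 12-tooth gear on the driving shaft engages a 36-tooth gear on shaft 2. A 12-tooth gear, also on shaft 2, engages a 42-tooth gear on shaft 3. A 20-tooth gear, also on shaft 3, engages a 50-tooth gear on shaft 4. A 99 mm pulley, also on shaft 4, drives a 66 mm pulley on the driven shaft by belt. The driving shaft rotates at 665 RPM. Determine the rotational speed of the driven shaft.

the driving shaft → shaft 2 (gear mesh, 36/12): 665 ÷ 3 = 221.67 RPM
shaft 2 → shaft 3 (gear mesh, 42/12): 221.67 ÷ 3.5 = 63.333 RPM
shaft 3 → shaft 4 (gear mesh, 50/20): 63.333 ÷ 2.5 = 25.333 RPM
shaft 4 → the driven shaft (belt, 66/99): 25.333 ÷ 0.66667 = 38 RPM

38 RPM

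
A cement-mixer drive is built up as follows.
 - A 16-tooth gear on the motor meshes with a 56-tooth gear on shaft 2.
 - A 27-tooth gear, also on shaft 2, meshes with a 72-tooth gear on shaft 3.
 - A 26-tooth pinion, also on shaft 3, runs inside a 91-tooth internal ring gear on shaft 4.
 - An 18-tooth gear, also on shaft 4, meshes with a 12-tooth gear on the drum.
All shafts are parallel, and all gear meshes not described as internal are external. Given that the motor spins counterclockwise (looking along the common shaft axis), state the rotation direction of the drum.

clockwise

the motor → shaft 2: external mesh, 1 reversal → CW.
shaft 2 → shaft 3: external mesh, 1 reversal → CCW.
shaft 3 → shaft 4: internal mesh, same direction → CCW.
shaft 4 → the drum: external mesh, 1 reversal → CW.
3 reversals in total — an odd number — so the drum turns opposite to the motor.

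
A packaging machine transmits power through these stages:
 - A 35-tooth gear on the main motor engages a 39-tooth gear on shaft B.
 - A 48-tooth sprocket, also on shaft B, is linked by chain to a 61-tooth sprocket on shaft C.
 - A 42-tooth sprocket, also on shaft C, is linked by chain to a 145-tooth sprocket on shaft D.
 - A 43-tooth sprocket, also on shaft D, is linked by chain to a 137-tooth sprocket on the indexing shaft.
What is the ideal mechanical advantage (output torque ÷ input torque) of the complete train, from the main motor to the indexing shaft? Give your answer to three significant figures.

15.6

Each stage contributes driven/driver: gear mesh 39/35 = 1.1143, chain 61/48 = 1.2708, chain 145/42 = 3.4524, chain 137/43 = 3.186.
Overall: 1.1143 × 1.2708 × 3.4524 × 3.186 = 15.576.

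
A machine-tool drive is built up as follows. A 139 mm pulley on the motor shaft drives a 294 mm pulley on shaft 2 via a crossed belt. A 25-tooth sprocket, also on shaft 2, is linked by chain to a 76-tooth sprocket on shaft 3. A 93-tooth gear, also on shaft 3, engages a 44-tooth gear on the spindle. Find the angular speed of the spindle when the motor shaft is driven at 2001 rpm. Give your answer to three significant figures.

658 rpm

the motor shaft → shaft 2 (belt, 294/139): 2001 ÷ 2.1151 = 946.05 rpm
shaft 2 → shaft 3 (chain, 76/25): 946.05 ÷ 3.04 = 311.2 rpm
shaft 3 → the spindle (gear mesh, 44/93): 311.2 ÷ 0.47312 = 657.77 rpm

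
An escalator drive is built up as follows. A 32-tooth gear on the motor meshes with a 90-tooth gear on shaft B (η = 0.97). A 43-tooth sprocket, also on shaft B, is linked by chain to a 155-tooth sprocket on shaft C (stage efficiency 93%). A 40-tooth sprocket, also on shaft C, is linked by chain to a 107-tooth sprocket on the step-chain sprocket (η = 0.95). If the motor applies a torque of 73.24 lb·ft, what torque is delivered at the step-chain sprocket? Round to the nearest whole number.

1702 lb·ft

After the gear mesh (90/32): 73.24 × 2.8125 × 0.97 = 199.81 lb·ft
After the chain (155/43): 199.81 × 3.6047 × 0.93 = 669.82 lb·ft
After the chain (107/40): 669.82 × 2.675 × 0.95 = 1702.2 lb·ft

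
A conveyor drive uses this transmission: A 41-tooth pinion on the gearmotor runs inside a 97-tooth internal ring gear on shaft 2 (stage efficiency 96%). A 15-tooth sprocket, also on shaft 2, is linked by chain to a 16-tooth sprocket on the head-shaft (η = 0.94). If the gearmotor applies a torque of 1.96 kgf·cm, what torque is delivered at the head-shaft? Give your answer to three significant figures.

Internal gear: ratio = 97/41 = 2.3659; torque at shaft 2 = 1.96 × 2.3659 × 0.96 = 4.4516 kgf·cm.
Chain: ratio = 16/15 = 1.0667; torque at the head-shaft = 4.4516 × 1.0667 × 0.94 = 4.4635 kgf·cm.

4.46 kgf·cm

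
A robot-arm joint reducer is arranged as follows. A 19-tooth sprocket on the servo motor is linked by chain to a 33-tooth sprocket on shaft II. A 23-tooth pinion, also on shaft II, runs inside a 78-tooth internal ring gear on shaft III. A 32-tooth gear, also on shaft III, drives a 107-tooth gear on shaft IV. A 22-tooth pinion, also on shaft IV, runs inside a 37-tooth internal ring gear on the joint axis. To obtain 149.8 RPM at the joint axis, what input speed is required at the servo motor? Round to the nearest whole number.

4962 RPM

Overall ratio R = 1.7368 × 3.3913 × 3.3438 × 1.6818 = 33.124.
Required input speed = output speed × R = 149.8 × 33.124 = 4961.9 RPM.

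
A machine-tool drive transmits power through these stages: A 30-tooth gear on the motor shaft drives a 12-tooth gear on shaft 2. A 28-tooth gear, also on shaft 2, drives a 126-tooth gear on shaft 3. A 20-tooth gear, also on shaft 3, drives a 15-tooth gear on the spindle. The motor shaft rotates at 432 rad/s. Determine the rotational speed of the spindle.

320 rad/s

the motor shaft → shaft 2 (gear mesh, 12/30): 432 ÷ 0.4 = 1080 rad/s
shaft 2 → shaft 3 (gear mesh, 126/28): 1080 ÷ 4.5 = 240 rad/s
shaft 3 → the spindle (gear mesh, 15/20): 240 ÷ 0.75 = 320 rad/s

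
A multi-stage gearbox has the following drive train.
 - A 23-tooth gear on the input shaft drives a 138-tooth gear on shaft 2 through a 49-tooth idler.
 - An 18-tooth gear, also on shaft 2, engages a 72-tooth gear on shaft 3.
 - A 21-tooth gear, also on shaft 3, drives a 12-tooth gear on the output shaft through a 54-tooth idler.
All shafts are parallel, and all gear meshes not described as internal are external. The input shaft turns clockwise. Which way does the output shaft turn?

the input shaft → shaft 2: driver → idler → driven is 2 external meshes, 2 reversals → CW.
shaft 2 → shaft 3: external mesh, 1 reversal → CCW.
shaft 3 → the output shaft: driver → idler → driven is 2 external meshes, 2 reversals → CCW.
5 reversals in total — an odd number — so the output shaft turns opposite to the input shaft.

counterclockwise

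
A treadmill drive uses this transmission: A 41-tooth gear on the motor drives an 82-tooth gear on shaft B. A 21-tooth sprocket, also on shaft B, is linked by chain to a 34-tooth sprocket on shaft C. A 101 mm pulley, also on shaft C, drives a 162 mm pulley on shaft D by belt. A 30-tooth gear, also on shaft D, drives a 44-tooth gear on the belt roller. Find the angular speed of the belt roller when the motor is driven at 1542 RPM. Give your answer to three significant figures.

202 RPM

gear mesh 82/41 = 2 → 1542/2 = 771 RPM
chain 34/21 = 1.619 → 771/1.619 = 476.21 RPM
belt 162/101 = 1.604 → 476.21/1.604 = 296.89 RPM
gear mesh 44/30 = 1.4667 → 296.89/1.4667 = 202.43 RPM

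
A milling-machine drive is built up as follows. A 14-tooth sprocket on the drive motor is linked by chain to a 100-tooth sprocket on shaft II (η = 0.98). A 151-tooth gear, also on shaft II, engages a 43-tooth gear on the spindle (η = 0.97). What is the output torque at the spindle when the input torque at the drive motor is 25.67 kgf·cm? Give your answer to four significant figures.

After the chain (100/14): 25.67 × 7.1429 × 0.98 = 179.69 kgf·cm
After the gear mesh (43/151): 179.69 × 0.28477 × 0.97 = 49.635 kgf·cm

49.63 kgf·cm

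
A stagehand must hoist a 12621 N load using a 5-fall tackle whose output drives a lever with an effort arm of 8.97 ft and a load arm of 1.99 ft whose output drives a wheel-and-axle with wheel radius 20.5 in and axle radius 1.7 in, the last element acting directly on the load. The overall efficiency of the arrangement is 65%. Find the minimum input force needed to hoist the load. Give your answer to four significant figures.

71.44 N

Block-and-tackle MA = number of supporting rope parts = 5.
Lever MA = effort arm / load arm = 8.97/1.99 = 4.5075.
Wheel-and-axle MA = R/r = 20.5/1.7 = 12.059.
Combined ideal MA = 5 × 4.5075 × 12.059 = 271.78.
Actual MA = 271.78 × 0.65 = 176.66.
Effort = load / actual MA = 12621 / 176.66 = 71.444 N.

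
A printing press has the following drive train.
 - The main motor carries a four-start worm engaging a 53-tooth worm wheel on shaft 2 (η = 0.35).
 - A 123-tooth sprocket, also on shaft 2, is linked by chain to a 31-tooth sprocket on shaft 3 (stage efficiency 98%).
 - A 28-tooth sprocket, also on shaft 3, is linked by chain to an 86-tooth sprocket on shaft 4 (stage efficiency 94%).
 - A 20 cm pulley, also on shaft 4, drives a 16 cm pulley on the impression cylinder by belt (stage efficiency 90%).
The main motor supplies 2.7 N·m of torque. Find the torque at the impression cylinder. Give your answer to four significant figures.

Worm: ratio = 53/4 = 13.25; torque at shaft 2 = 2.7 × 13.25 × 0.35 = 12.521 N·m.
Chain: ratio = 31/123 = 0.25203; torque at shaft 3 = 12.521 × 0.25203 × 0.98 = 3.0926 N·m.
Chain: ratio = 86/28 = 3.0714; torque at shaft 4 = 3.0926 × 3.0714 × 0.94 = 8.9289 N·m.
Belt: ratio = 16/20 = 0.8; torque at the impression cylinder = 8.9289 × 0.8 × 0.90 = 6.4288 N·m.

6.429 N·m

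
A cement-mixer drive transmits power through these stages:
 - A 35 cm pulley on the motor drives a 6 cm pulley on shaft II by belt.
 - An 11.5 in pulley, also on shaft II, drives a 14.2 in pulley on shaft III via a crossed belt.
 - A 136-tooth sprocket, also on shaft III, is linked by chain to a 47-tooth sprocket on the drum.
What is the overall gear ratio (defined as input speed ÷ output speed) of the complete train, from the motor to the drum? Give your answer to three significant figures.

0.0732

Each stage contributes driven/driver: belt 6/35 = 0.17143, belt 14.2/11.5 = 1.2348, chain 47/136 = 0.34559.
Overall: 0.17143 × 1.2348 × 0.34559 = 0.073153.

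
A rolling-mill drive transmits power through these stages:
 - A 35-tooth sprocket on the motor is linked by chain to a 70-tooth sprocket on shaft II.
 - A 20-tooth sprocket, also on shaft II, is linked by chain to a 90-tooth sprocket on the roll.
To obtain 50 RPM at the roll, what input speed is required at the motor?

Overall ratio R = 2 × 4.5 = 9.
Required input speed = output speed × R = 50 × 9 = 450 RPM.

450 RPM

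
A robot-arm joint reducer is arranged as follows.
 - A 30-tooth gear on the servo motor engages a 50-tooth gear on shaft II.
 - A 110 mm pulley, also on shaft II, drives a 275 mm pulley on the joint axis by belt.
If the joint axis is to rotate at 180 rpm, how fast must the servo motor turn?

750 rpm

Overall ratio R = 1.6667 × 2.5 = 4.1667.
Required input speed = output speed × R = 180 × 4.1667 = 750 rpm.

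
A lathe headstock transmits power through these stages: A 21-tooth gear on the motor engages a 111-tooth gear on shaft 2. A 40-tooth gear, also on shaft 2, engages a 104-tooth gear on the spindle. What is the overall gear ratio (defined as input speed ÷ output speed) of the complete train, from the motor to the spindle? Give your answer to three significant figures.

Each stage contributes driven/driver: gear mesh 111/21 = 5.2857, gear mesh 104/40 = 2.6.
Overall: 5.2857 × 2.6 = 13.743.

13.7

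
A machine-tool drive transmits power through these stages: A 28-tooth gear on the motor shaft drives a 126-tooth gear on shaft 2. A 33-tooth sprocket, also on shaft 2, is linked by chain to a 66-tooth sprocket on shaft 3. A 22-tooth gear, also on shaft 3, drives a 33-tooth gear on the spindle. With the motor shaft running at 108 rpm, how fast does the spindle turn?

gear mesh 126/28 = 4.5 → 108/4.5 = 24 rpm
chain 66/33 = 2 → 24/2 = 12 rpm
gear mesh 33/22 = 1.5 → 12/1.5 = 8 rpm

8 rpm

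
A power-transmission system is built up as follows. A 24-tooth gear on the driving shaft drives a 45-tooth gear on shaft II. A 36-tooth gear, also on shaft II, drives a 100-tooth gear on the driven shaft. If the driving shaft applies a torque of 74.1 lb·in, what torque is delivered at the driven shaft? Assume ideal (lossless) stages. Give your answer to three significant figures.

386 lb·in

After the gear mesh (45/24): 74.1 × 1.875 = 138.94 lb·in
After the gear mesh (100/36): 138.94 × 2.7778 = 385.94 lb·in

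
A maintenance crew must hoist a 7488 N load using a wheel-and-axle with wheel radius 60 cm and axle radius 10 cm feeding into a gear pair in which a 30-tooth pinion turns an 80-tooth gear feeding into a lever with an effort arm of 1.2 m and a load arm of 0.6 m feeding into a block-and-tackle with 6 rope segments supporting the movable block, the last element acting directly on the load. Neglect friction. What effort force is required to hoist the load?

Wheel-and-axle MA = R/r = 60/10 = 6.
Gear pair MA = 80/30 = 2.6667.
Lever MA = effort arm / load arm = 1.2/0.6 = 2.
Block-and-tackle MA = number of supporting rope parts = 6.
Combined ideal MA = 6 × 2.6667 × 2 × 6 = 192.
Effort = load / MA = 7488 / 192 = 39 N.

39 N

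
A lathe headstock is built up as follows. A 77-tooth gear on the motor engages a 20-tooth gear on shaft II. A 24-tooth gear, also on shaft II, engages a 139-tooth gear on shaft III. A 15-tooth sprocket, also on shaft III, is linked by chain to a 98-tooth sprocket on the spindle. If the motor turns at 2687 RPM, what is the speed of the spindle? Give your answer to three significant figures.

273 RPM

gear mesh 20/77 = 0.25974 → 2687/0.25974 = 10345 RPM
gear mesh 139/24 = 5.7917 → 10345/5.7917 = 1786.2 RPM
chain 98/15 = 6.5333 → 1786.2/6.5333 = 273.39 RPM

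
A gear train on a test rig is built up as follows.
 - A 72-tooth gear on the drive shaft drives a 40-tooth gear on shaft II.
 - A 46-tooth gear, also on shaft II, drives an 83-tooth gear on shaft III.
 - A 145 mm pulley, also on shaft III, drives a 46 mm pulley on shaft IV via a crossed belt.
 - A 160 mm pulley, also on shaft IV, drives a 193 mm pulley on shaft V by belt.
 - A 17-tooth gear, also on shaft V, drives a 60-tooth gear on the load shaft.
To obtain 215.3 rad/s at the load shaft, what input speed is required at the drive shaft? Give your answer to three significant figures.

291 rad/s

Overall ratio R = 0.55556 × 1.8043 × 0.31724 × 1.2063 × 3.5294 = 1.3539.
Required input speed = output speed × R = 215.3 × 1.3539 = 291.49 rad/s.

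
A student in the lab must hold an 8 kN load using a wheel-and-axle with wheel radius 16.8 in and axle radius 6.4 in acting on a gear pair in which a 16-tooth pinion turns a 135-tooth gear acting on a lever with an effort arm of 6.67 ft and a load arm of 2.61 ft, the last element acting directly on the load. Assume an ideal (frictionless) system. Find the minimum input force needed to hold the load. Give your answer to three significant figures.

Wheel-and-axle MA = R/r = 16.8/6.4 = 2.625.
Gear pair MA = 135/16 = 8.4375.
Lever MA = effort arm / load arm = 6.67/2.61 = 2.5556.
Combined ideal MA = 2.625 × 8.4375 × 2.5556 = 56.602.
Effort = load / MA = 8 / 56.602 = 0.14134 kN.

0.141 kN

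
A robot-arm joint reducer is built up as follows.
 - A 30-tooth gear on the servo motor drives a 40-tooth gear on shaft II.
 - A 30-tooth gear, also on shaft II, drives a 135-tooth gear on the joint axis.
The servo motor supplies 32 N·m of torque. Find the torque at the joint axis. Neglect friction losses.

gear mesh 40/30 = 1.3333 → τ = 32·1.3333 = 42.667 N·m
gear mesh 135/30 = 4.5 → τ = 42.667·4.5 = 192 N·m

192 N·m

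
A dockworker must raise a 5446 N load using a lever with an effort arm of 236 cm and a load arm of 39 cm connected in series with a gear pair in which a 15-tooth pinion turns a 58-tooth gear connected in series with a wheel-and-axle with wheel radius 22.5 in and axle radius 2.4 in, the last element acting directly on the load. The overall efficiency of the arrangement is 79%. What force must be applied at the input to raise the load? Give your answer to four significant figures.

31.43 N

Lever MA = effort arm / load arm = 236/39 = 6.0513.
Gear pair MA = 58/15 = 3.8667.
Wheel-and-axle MA = R/r = 22.5/2.4 = 9.375.
Combined ideal MA = 6.0513 × 3.8667 × 9.375 = 219.36.
Actual MA = 219.36 × 0.79 = 173.29.
Effort = load / actual MA = 5446 / 173.29 = 31.426 N.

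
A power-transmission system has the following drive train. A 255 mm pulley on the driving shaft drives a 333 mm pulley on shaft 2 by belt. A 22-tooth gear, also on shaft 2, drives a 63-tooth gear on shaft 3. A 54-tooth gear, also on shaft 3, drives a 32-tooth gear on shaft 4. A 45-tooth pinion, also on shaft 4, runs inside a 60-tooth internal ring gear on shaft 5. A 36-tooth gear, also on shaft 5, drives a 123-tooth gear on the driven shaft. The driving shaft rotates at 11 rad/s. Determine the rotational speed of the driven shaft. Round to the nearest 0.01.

belt 333/255 = 1.3059 → 11/1.3059 = 8.4234 rad/s
gear mesh 63/22 = 2.8636 → 8.4234/2.8636 = 2.9415 rad/s
gear mesh 32/54 = 0.59259 → 2.9415/0.59259 = 4.9638 rad/s
internal gear 60/45 = 1.3333 → 4.9638/1.3333 = 3.7229 rad/s
gear mesh 123/36 = 3.4167 → 3.7229/3.4167 = 1.0896 rad/s

1.09 rad/s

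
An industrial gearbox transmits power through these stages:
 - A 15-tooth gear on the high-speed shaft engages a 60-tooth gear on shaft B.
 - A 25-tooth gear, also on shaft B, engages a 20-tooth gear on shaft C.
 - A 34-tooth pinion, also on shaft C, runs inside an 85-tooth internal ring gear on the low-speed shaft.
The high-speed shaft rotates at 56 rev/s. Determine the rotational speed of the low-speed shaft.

gear mesh 60/15 = 4 → 56/4 = 14 rev/s
gear mesh 20/25 = 0.8 → 14/0.8 = 17.5 rev/s
internal gear 85/34 = 2.5 → 17.5/2.5 = 7 rev/s

7 rev/s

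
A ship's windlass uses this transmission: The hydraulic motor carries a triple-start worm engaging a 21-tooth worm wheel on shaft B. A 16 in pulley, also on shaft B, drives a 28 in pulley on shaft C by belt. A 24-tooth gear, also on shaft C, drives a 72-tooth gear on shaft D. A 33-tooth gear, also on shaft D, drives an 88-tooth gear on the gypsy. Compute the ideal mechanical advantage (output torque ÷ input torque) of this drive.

98

Each stage contributes driven/driver: worm 21/3 = 7, belt 28/16 = 1.75, gear mesh 72/24 = 3, gear mesh 88/33 = 2.6667.
Overall: 7 × 1.75 × 3 × 2.6667 = 98.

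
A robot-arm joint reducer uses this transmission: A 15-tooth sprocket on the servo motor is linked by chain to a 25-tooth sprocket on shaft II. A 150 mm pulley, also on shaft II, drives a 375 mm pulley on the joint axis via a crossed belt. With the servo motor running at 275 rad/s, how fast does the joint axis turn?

66 rad/s

Chain: ratio = 25/15 = 1.6667, so shaft II turns at 275 / 1.6667 = 165 rad/s.
Belt: ratio = 375/150 = 2.5, so the joint axis turns at 165 / 2.5 = 66 rad/s.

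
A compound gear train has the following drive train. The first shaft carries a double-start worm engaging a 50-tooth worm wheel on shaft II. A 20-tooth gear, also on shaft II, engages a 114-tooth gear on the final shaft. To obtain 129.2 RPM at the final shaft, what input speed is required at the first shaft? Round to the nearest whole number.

Overall ratio R = 25 × 5.7 = 142.5.
Required input speed = output speed × R = 129.2 × 142.5 = 18411 RPM.

18411 RPM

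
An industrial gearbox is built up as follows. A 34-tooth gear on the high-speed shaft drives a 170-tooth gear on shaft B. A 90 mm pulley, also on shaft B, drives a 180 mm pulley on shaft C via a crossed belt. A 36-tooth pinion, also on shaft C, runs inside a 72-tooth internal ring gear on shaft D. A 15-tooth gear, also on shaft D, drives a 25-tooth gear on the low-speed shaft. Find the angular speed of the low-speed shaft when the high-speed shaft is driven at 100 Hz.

Gear mesh: ratio = 170/34 = 5, so shaft B turns at 100 / 5 = 20 Hz.
Belt: ratio = 180/90 = 2, so shaft C turns at 20 / 2 = 10 Hz.
Internal gear: ratio = 72/36 = 2, so shaft D turns at 10 / 2 = 5 Hz.
Gear mesh: ratio = 25/15 = 1.6667, so the low-speed shaft turns at 5 / 1.6667 = 3 Hz.

3 Hz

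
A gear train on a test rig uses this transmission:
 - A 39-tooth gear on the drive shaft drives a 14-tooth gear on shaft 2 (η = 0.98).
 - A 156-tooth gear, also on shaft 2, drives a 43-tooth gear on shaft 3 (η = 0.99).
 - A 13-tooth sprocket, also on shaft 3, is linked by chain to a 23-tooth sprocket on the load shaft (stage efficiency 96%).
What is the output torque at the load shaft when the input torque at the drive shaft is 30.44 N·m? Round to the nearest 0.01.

4.96 N·m

Gear mesh: ratio = 14/39 = 0.35897; torque at shaft 2 = 30.44 × 0.35897 × 0.98 = 10.709 N·m.
Gear mesh: ratio = 43/156 = 0.27564; torque at shaft 3 = 10.709 × 0.27564 × 0.99 = 2.9222 N·m.
Chain: ratio = 23/13 = 1.7692; torque at the load shaft = 2.9222 × 1.7692 × 0.96 = 4.9633 N·m.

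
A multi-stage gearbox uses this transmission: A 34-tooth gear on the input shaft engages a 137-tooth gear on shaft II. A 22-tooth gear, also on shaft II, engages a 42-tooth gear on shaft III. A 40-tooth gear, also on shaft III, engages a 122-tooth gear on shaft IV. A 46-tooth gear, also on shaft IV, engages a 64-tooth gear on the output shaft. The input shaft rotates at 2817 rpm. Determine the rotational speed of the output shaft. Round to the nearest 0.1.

Gear mesh: ratio = 137/34 = 4.0294, so shaft II turns at 2817 / 4.0294 = 699.11 rpm.
Gear mesh: ratio = 42/22 = 1.9091, so shaft III turns at 699.11 / 1.9091 = 366.2 rpm.
Gear mesh: ratio = 122/40 = 3.05, so shaft IV turns at 366.2 / 3.05 = 120.07 rpm.
Gear mesh: ratio = 64/46 = 1.3913, so the output shaft turns at 120.07 / 1.3913 = 86.297 rpm.

86.3 rpm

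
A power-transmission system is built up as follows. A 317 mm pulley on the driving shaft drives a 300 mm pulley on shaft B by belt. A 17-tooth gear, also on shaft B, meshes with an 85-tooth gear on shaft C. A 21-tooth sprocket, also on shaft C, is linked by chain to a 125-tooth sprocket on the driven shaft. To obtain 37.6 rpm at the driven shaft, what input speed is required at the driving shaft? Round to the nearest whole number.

1059 rpm

Overall ratio R = 0.94637 × 5 × 5.9524 = 28.166.
Required input speed = output speed × R = 37.6 × 28.166 = 1059 rpm.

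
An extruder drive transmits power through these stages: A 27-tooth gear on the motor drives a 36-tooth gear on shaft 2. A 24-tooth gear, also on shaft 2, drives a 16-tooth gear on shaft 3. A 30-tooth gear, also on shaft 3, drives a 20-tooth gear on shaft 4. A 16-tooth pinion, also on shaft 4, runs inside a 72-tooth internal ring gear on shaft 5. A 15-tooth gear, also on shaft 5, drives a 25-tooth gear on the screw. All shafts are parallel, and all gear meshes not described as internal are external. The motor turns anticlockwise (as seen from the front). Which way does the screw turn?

anticlockwise

the motor → shaft 2: external mesh, 1 reversal → CW.
shaft 2 → shaft 3: external mesh, 1 reversal → CCW.
shaft 3 → shaft 4: external mesh, 1 reversal → CW.
shaft 4 → shaft 5: internal mesh, same direction → CW.
shaft 5 → the screw: external mesh, 1 reversal → CCW.
4 reversals in total — an even number — so the screw turns the same way as the motor.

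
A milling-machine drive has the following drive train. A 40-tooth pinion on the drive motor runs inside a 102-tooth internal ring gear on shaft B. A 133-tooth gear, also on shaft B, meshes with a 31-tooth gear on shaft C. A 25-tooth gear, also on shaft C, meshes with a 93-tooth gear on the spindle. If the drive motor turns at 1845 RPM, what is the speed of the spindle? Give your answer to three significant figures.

the drive motor → shaft B (internal gear, 102/40): 1845 ÷ 2.55 = 723.53 RPM
shaft B → shaft C (gear mesh, 31/133): 723.53 ÷ 0.23308 = 3104.2 RPM
shaft C → the spindle (gear mesh, 93/25): 3104.2 ÷ 3.72 = 834.46 RPM

834 RPM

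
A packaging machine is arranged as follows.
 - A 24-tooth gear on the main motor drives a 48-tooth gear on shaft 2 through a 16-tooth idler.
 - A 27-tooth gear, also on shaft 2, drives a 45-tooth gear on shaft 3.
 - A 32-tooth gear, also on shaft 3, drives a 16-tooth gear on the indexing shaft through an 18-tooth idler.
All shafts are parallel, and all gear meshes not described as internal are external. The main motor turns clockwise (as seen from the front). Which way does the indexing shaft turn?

counterclockwise

the main motor → shaft 2: driver → idler → driven is 2 external meshes, 2 reversals → CW.
shaft 2 → shaft 3: external mesh, 1 reversal → CCW.
shaft 3 → the indexing shaft: driver → idler → driven is 2 external meshes, 2 reversals → CCW.
5 reversals in total — an odd number — so the indexing shaft turns opposite to the main motor.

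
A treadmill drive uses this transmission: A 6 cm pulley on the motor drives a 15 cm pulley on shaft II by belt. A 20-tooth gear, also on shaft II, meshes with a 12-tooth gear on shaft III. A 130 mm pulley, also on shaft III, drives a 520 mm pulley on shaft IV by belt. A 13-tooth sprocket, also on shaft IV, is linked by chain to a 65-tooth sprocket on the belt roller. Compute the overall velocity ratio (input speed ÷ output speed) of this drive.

Each stage contributes driven/driver: belt 15/6 = 2.5, gear mesh 12/20 = 0.6, belt 520/130 = 4, chain 65/13 = 5.
Overall: 2.5 × 0.6 × 4 × 5 = 30.

30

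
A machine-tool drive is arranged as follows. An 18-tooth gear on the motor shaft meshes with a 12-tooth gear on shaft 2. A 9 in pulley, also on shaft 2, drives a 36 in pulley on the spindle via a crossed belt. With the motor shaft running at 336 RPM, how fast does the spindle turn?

Gear mesh: ratio = 12/18 = 0.66667, so shaft 2 turns at 336 / 0.66667 = 504 RPM.
Belt: ratio = 36/9 = 4, so the spindle turns at 504 / 4 = 126 RPM.

126 RPM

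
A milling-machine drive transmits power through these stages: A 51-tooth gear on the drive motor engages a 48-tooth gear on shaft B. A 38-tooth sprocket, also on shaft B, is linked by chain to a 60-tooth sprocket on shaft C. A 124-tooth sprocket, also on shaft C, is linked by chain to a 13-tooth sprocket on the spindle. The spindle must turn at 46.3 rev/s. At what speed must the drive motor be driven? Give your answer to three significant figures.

7.21 rev/s

Overall ratio R = 0.94118 × 1.5789 × 0.10484 = 0.1558.
Required input speed = output speed × R = 46.3 × 0.1558 = 7.2134 rev/s.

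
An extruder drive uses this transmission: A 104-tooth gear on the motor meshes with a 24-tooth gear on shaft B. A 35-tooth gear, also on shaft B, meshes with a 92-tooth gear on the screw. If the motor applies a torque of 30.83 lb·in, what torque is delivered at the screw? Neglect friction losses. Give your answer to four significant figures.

After the gear mesh (24/104): 30.83 × 0.23077 = 7.1146 lb·in
After the gear mesh (92/35): 7.1146 × 2.6286 = 18.701 lb·in

18.70 lb·in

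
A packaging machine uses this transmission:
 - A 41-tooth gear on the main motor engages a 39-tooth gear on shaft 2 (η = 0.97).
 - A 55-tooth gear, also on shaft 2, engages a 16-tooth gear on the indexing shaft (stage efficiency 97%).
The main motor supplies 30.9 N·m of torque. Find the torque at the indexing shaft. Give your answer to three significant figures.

8.05 N·m

Gear mesh: ratio = 39/41 = 0.95122; torque at shaft 2 = 30.9 × 0.95122 × 0.97 = 28.511 N·m.
Gear mesh: ratio = 16/55 = 0.29091; torque at the indexing shaft = 28.511 × 0.29091 × 0.97 = 8.0453 N·m.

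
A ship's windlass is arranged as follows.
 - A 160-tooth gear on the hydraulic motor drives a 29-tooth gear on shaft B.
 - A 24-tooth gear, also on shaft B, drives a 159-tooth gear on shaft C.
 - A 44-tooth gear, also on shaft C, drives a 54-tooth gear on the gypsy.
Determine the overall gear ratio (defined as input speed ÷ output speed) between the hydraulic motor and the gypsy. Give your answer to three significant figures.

1.47

Each stage contributes driven/driver: gear mesh 29/160 = 0.18125, gear mesh 159/24 = 6.625, gear mesh 54/44 = 1.2273.
Overall: 0.18125 × 6.625 × 1.2273 = 1.4737.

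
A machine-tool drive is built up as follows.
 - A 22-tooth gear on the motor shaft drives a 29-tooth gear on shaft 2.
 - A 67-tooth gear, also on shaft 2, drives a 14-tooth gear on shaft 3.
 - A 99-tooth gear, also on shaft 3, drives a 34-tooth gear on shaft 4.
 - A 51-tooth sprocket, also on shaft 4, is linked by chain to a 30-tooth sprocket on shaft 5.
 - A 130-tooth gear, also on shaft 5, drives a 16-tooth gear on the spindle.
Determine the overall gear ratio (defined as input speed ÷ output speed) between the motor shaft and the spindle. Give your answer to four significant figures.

0.006849

Each stage contributes driven/driver: gear mesh 29/22 = 1.3182, gear mesh 14/67 = 0.20896, gear mesh 34/99 = 0.34343, chain 30/51 = 0.58824, gear mesh 16/130 = 0.12308.
Overall: 1.3182 × 0.20896 × 0.34343 × 0.58824 × 0.12308 = 0.0068486.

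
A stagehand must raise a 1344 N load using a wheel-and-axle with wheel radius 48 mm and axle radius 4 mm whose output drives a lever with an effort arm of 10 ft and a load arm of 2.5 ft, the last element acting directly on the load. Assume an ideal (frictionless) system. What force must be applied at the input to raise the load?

28 N

Wheel-and-axle MA = R/r = 48/4 = 12.
Lever MA = effort arm / load arm = 10/2.5 = 4.
Combined ideal MA = 12 × 4 = 48.
Effort = load / MA = 1344 / 48 = 28 N.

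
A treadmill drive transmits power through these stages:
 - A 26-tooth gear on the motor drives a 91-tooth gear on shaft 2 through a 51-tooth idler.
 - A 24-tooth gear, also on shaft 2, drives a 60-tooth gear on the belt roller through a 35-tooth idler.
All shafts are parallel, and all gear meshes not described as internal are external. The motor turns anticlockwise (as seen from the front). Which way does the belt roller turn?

anticlockwise

the motor → shaft 2: driver → idler → driven is 2 external meshes, 2 reversals → CCW.
shaft 2 → the belt roller: driver → idler → driven is 2 external meshes, 2 reversals → CCW.
4 reversals in total — an even number — so the belt roller turns the same way as the motor.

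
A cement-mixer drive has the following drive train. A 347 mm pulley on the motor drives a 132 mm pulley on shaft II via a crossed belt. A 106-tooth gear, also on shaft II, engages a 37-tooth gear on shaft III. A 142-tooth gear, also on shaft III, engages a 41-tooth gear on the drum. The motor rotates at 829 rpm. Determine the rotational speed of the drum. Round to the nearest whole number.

Belt: ratio = 132/347 = 0.3804, so shaft II turns at 829 / 0.3804 = 2179.3 rpm.
Gear mesh: ratio = 37/106 = 0.34906, so shaft III turns at 2179.3 / 0.34906 = 6243.3 rpm.
Gear mesh: ratio = 41/142 = 0.28873, so the drum turns at 6243.3 / 0.28873 = 21623 rpm.

21623 rpm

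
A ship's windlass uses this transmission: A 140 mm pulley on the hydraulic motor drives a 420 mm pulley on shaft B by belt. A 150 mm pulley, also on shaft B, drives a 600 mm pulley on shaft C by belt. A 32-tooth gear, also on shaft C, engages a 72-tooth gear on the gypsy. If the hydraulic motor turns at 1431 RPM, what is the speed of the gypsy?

the hydraulic motor → shaft B (belt, 420/140): 1431 ÷ 3 = 477 RPM
shaft B → shaft C (belt, 600/150): 477 ÷ 4 = 119.25 RPM
shaft C → the gypsy (gear mesh, 72/32): 119.25 ÷ 2.25 = 53 RPM

53 RPM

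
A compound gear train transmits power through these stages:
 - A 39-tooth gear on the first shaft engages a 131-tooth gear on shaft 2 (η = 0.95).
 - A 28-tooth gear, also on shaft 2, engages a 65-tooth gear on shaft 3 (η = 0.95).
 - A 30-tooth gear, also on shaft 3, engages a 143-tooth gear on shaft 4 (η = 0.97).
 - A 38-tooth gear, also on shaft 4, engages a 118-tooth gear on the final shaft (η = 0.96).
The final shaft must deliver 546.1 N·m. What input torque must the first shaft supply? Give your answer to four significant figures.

5.630 N·m

Overall ratio R = 3.359 × 2.3214 × 4.7667 × 3.1053 = 115.42; overall efficiency η = 0.95 × 0.95 × 0.97 × 0.96 = 0.8404.
Input torque = output torque / (R × η) = 546.1 / (115.42 × 0.8404) = 5.63 N·m.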